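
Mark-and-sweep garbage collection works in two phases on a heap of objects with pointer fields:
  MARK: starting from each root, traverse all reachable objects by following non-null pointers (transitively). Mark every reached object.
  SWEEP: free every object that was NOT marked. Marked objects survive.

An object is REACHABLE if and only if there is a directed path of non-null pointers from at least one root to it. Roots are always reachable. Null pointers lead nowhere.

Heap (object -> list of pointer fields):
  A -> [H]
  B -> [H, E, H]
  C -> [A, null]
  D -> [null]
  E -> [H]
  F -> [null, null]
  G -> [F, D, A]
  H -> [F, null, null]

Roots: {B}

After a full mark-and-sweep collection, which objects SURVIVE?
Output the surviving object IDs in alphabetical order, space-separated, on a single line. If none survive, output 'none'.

Answer: B E F H

Derivation:
Roots: B
Mark B: refs=H E H, marked=B
Mark H: refs=F null null, marked=B H
Mark E: refs=H, marked=B E H
Mark F: refs=null null, marked=B E F H
Unmarked (collected): A C D G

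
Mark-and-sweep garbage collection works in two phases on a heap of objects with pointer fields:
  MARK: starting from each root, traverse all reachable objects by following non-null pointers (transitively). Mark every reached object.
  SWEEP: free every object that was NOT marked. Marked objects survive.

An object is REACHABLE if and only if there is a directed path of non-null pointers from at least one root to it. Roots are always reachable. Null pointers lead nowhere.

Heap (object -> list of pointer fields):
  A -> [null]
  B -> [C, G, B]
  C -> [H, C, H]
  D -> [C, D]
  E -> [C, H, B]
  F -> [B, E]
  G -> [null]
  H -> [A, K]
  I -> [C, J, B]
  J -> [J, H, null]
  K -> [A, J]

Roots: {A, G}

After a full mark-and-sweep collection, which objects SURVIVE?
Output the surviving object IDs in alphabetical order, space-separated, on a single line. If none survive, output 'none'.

Roots: A G
Mark A: refs=null, marked=A
Mark G: refs=null, marked=A G
Unmarked (collected): B C D E F H I J K

Answer: A G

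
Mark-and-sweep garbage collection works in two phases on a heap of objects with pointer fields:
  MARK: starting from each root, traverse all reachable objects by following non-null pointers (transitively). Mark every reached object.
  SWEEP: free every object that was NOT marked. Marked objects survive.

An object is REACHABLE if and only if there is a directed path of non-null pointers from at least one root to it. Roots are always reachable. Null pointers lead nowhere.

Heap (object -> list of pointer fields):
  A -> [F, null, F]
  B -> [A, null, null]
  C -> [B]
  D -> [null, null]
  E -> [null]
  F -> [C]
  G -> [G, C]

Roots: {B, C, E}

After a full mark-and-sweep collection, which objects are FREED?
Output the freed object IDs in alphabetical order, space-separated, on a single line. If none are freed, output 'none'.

Answer: D G

Derivation:
Roots: B C E
Mark B: refs=A null null, marked=B
Mark C: refs=B, marked=B C
Mark E: refs=null, marked=B C E
Mark A: refs=F null F, marked=A B C E
Mark F: refs=C, marked=A B C E F
Unmarked (collected): D G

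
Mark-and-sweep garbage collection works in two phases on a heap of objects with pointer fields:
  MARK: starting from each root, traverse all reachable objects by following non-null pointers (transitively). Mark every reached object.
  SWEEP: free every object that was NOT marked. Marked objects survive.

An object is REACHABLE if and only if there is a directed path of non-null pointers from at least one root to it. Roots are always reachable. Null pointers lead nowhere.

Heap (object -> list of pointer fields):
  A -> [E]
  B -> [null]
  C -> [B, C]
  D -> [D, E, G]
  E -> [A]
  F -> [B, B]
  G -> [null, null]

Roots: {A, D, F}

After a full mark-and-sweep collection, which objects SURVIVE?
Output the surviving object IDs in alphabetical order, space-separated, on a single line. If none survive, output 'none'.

Answer: A B D E F G

Derivation:
Roots: A D F
Mark A: refs=E, marked=A
Mark D: refs=D E G, marked=A D
Mark F: refs=B B, marked=A D F
Mark E: refs=A, marked=A D E F
Mark G: refs=null null, marked=A D E F G
Mark B: refs=null, marked=A B D E F G
Unmarked (collected): C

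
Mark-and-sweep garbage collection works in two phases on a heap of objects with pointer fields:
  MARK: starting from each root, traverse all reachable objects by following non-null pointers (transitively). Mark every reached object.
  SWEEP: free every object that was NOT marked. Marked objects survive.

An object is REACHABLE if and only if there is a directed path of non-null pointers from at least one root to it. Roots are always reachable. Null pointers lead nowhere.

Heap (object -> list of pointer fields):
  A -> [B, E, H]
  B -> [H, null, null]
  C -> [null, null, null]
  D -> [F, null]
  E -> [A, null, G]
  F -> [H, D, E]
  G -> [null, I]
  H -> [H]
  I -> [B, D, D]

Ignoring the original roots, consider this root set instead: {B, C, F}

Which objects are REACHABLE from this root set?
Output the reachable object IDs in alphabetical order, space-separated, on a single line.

Roots: B C F
Mark B: refs=H null null, marked=B
Mark C: refs=null null null, marked=B C
Mark F: refs=H D E, marked=B C F
Mark H: refs=H, marked=B C F H
Mark D: refs=F null, marked=B C D F H
Mark E: refs=A null G, marked=B C D E F H
Mark A: refs=B E H, marked=A B C D E F H
Mark G: refs=null I, marked=A B C D E F G H
Mark I: refs=B D D, marked=A B C D E F G H I
Unmarked (collected): (none)

Answer: A B C D E F G H I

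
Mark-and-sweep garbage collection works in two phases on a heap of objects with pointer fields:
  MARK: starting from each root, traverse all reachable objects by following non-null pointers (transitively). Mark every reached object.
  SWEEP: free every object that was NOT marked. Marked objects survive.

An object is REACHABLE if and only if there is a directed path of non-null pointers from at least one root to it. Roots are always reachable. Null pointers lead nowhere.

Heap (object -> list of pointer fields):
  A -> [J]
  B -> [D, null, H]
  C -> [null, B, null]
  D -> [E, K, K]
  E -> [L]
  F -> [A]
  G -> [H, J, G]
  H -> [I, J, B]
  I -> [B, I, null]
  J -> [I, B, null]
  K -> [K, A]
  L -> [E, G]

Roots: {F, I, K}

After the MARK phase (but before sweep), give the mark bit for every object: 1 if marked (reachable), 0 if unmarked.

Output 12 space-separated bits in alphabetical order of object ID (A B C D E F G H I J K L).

Roots: F I K
Mark F: refs=A, marked=F
Mark I: refs=B I null, marked=F I
Mark K: refs=K A, marked=F I K
Mark A: refs=J, marked=A F I K
Mark B: refs=D null H, marked=A B F I K
Mark J: refs=I B null, marked=A B F I J K
Mark D: refs=E K K, marked=A B D F I J K
Mark H: refs=I J B, marked=A B D F H I J K
Mark E: refs=L, marked=A B D E F H I J K
Mark L: refs=E G, marked=A B D E F H I J K L
Mark G: refs=H J G, marked=A B D E F G H I J K L
Unmarked (collected): C

Answer: 1 1 0 1 1 1 1 1 1 1 1 1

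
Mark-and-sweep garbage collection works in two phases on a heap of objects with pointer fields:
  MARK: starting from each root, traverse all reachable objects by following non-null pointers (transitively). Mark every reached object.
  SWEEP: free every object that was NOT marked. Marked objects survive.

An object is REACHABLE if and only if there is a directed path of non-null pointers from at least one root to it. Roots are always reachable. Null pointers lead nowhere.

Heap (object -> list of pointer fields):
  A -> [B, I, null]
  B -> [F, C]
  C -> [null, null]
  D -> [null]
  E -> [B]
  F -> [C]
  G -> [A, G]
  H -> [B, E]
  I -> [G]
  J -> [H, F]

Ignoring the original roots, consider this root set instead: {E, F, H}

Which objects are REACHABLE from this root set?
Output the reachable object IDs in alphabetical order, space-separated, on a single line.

Roots: E F H
Mark E: refs=B, marked=E
Mark F: refs=C, marked=E F
Mark H: refs=B E, marked=E F H
Mark B: refs=F C, marked=B E F H
Mark C: refs=null null, marked=B C E F H
Unmarked (collected): A D G I J

Answer: B C E F H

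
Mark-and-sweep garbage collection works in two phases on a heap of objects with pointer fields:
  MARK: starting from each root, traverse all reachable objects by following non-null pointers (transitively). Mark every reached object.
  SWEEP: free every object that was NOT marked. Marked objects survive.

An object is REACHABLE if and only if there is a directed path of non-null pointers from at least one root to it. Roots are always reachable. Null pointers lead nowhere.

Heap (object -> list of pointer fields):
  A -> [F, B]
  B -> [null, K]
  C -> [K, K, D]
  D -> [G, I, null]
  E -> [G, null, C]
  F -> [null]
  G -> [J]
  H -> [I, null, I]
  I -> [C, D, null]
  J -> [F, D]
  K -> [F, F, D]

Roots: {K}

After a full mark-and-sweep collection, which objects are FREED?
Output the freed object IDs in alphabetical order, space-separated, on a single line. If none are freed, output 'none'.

Roots: K
Mark K: refs=F F D, marked=K
Mark F: refs=null, marked=F K
Mark D: refs=G I null, marked=D F K
Mark G: refs=J, marked=D F G K
Mark I: refs=C D null, marked=D F G I K
Mark J: refs=F D, marked=D F G I J K
Mark C: refs=K K D, marked=C D F G I J K
Unmarked (collected): A B E H

Answer: A B E H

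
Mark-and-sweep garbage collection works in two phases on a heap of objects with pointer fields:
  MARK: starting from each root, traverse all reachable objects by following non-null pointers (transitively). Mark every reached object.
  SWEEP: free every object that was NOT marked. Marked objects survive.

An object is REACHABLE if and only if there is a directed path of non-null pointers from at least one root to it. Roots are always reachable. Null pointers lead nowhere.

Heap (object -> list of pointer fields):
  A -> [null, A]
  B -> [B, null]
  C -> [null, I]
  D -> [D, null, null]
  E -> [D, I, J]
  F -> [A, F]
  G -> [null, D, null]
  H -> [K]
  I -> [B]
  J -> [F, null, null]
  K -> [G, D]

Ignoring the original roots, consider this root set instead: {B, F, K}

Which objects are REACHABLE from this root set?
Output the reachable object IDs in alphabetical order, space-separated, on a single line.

Roots: B F K
Mark B: refs=B null, marked=B
Mark F: refs=A F, marked=B F
Mark K: refs=G D, marked=B F K
Mark A: refs=null A, marked=A B F K
Mark G: refs=null D null, marked=A B F G K
Mark D: refs=D null null, marked=A B D F G K
Unmarked (collected): C E H I J

Answer: A B D F G K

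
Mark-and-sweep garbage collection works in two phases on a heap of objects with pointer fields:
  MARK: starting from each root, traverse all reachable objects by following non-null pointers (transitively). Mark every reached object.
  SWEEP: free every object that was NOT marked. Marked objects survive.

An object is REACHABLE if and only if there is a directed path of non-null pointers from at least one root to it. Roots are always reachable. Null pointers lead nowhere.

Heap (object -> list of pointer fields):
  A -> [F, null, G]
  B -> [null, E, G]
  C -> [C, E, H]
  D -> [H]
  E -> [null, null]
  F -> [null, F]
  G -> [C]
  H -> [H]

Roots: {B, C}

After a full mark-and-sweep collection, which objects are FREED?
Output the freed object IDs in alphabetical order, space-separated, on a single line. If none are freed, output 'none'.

Roots: B C
Mark B: refs=null E G, marked=B
Mark C: refs=C E H, marked=B C
Mark E: refs=null null, marked=B C E
Mark G: refs=C, marked=B C E G
Mark H: refs=H, marked=B C E G H
Unmarked (collected): A D F

Answer: A D F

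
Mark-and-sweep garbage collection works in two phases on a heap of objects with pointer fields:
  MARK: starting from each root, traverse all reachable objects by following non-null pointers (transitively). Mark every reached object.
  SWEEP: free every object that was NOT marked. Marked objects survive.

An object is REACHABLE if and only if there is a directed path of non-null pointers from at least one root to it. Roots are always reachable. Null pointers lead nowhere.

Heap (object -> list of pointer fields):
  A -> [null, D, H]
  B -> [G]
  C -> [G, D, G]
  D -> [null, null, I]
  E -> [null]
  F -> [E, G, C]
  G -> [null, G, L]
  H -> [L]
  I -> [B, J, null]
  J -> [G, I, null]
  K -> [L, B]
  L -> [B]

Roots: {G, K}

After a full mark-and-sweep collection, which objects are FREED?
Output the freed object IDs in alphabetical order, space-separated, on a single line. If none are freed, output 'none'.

Answer: A C D E F H I J

Derivation:
Roots: G K
Mark G: refs=null G L, marked=G
Mark K: refs=L B, marked=G K
Mark L: refs=B, marked=G K L
Mark B: refs=G, marked=B G K L
Unmarked (collected): A C D E F H I J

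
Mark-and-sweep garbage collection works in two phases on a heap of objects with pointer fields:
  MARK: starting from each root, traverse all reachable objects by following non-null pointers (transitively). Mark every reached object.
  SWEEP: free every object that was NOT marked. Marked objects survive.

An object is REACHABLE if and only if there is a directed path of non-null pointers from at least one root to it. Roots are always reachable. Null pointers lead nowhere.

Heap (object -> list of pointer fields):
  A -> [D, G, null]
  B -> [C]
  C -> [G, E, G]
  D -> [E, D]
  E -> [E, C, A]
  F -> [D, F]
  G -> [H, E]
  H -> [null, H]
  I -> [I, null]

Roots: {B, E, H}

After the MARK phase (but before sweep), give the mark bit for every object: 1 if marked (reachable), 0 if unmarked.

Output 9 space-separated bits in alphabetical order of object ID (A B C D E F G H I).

Roots: B E H
Mark B: refs=C, marked=B
Mark E: refs=E C A, marked=B E
Mark H: refs=null H, marked=B E H
Mark C: refs=G E G, marked=B C E H
Mark A: refs=D G null, marked=A B C E H
Mark G: refs=H E, marked=A B C E G H
Mark D: refs=E D, marked=A B C D E G H
Unmarked (collected): F I

Answer: 1 1 1 1 1 0 1 1 0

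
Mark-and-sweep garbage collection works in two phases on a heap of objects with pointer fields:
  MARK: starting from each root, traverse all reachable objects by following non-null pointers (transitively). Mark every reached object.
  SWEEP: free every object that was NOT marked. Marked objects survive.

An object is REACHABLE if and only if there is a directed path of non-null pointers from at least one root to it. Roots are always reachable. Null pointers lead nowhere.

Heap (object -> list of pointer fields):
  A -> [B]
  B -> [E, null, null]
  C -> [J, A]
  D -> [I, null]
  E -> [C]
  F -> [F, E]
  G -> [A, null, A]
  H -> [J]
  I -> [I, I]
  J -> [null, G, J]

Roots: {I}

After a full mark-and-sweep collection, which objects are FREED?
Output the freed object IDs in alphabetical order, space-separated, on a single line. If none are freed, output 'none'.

Answer: A B C D E F G H J

Derivation:
Roots: I
Mark I: refs=I I, marked=I
Unmarked (collected): A B C D E F G H J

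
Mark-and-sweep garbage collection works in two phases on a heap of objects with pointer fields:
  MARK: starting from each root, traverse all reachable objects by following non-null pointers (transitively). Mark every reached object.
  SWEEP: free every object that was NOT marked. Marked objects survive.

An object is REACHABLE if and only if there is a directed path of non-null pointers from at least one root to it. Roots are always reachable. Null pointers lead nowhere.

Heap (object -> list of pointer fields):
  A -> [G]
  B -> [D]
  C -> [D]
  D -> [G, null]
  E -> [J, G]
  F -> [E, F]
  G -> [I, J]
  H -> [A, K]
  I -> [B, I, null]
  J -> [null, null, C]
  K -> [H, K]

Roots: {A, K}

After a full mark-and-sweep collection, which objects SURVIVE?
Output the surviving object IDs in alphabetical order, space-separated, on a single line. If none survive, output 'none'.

Roots: A K
Mark A: refs=G, marked=A
Mark K: refs=H K, marked=A K
Mark G: refs=I J, marked=A G K
Mark H: refs=A K, marked=A G H K
Mark I: refs=B I null, marked=A G H I K
Mark J: refs=null null C, marked=A G H I J K
Mark B: refs=D, marked=A B G H I J K
Mark C: refs=D, marked=A B C G H I J K
Mark D: refs=G null, marked=A B C D G H I J K
Unmarked (collected): E F

Answer: A B C D G H I J K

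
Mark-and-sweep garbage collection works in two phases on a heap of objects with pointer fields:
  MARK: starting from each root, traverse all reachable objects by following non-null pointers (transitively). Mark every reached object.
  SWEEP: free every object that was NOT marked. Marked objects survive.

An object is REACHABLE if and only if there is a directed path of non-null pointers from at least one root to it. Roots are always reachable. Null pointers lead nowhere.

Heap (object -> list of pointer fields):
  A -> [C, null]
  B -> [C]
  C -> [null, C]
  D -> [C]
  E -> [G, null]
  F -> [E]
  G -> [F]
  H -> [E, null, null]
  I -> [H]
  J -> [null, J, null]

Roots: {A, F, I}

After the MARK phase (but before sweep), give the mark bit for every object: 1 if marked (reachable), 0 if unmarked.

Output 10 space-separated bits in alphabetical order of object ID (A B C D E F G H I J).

Answer: 1 0 1 0 1 1 1 1 1 0

Derivation:
Roots: A F I
Mark A: refs=C null, marked=A
Mark F: refs=E, marked=A F
Mark I: refs=H, marked=A F I
Mark C: refs=null C, marked=A C F I
Mark E: refs=G null, marked=A C E F I
Mark H: refs=E null null, marked=A C E F H I
Mark G: refs=F, marked=A C E F G H I
Unmarked (collected): B D J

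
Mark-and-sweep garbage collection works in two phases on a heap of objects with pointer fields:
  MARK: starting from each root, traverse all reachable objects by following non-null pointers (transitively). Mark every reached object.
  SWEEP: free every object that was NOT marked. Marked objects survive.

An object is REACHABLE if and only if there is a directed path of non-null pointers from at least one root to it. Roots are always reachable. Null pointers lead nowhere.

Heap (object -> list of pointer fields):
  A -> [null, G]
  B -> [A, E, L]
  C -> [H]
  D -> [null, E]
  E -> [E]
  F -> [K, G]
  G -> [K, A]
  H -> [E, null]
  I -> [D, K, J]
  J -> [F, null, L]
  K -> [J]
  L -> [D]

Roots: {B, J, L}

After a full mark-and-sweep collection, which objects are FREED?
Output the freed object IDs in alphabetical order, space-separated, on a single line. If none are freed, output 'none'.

Roots: B J L
Mark B: refs=A E L, marked=B
Mark J: refs=F null L, marked=B J
Mark L: refs=D, marked=B J L
Mark A: refs=null G, marked=A B J L
Mark E: refs=E, marked=A B E J L
Mark F: refs=K G, marked=A B E F J L
Mark D: refs=null E, marked=A B D E F J L
Mark G: refs=K A, marked=A B D E F G J L
Mark K: refs=J, marked=A B D E F G J K L
Unmarked (collected): C H I

Answer: C H I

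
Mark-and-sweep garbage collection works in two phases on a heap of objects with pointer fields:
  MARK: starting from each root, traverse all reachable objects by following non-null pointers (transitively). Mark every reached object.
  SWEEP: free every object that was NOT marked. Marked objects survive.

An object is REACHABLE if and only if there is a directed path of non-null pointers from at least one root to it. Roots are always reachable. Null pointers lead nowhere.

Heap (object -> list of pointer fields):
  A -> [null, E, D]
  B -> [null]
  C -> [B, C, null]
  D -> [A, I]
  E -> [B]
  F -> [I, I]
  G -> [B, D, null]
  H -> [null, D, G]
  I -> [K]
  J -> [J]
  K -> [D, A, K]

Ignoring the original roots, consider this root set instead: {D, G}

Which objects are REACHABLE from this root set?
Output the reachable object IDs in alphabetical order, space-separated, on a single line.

Roots: D G
Mark D: refs=A I, marked=D
Mark G: refs=B D null, marked=D G
Mark A: refs=null E D, marked=A D G
Mark I: refs=K, marked=A D G I
Mark B: refs=null, marked=A B D G I
Mark E: refs=B, marked=A B D E G I
Mark K: refs=D A K, marked=A B D E G I K
Unmarked (collected): C F H J

Answer: A B D E G I K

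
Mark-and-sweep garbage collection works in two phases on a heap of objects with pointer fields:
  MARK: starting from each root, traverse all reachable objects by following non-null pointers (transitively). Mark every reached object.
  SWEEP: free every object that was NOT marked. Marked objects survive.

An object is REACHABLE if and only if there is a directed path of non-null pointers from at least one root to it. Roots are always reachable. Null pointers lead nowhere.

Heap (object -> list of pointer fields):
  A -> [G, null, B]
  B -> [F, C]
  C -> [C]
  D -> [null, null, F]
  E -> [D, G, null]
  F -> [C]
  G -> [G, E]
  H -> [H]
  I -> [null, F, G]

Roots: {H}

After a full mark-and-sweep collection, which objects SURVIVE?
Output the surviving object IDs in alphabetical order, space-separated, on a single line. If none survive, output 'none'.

Answer: H

Derivation:
Roots: H
Mark H: refs=H, marked=H
Unmarked (collected): A B C D E F G I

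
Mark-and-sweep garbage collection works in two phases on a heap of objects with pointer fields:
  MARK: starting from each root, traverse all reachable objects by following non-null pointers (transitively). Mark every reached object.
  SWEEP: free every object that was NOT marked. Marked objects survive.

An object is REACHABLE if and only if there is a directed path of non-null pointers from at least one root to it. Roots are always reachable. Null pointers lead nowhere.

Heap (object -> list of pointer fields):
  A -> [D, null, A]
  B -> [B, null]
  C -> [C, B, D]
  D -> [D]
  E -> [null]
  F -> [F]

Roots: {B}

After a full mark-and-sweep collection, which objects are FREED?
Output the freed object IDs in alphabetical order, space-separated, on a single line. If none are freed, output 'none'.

Answer: A C D E F

Derivation:
Roots: B
Mark B: refs=B null, marked=B
Unmarked (collected): A C D E F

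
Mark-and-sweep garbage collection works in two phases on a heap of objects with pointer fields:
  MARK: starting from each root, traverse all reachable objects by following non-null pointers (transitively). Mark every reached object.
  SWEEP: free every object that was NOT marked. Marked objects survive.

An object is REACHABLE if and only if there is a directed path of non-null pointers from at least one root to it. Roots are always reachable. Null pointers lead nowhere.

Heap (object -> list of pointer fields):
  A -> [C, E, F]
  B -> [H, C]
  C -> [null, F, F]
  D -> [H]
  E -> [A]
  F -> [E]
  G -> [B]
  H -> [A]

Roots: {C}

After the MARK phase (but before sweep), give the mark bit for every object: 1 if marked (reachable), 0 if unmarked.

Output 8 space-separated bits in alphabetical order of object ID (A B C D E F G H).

Answer: 1 0 1 0 1 1 0 0

Derivation:
Roots: C
Mark C: refs=null F F, marked=C
Mark F: refs=E, marked=C F
Mark E: refs=A, marked=C E F
Mark A: refs=C E F, marked=A C E F
Unmarked (collected): B D G H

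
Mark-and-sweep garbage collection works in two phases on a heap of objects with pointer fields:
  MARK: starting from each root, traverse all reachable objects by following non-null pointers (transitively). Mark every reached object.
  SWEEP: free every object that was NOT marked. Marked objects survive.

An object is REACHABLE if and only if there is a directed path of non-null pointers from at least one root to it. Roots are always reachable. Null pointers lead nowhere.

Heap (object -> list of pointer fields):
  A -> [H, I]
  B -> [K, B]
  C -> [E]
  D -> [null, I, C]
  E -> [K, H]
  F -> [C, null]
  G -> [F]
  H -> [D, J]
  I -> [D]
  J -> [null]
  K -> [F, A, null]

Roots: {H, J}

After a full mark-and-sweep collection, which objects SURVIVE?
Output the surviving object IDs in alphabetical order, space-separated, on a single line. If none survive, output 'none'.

Roots: H J
Mark H: refs=D J, marked=H
Mark J: refs=null, marked=H J
Mark D: refs=null I C, marked=D H J
Mark I: refs=D, marked=D H I J
Mark C: refs=E, marked=C D H I J
Mark E: refs=K H, marked=C D E H I J
Mark K: refs=F A null, marked=C D E H I J K
Mark F: refs=C null, marked=C D E F H I J K
Mark A: refs=H I, marked=A C D E F H I J K
Unmarked (collected): B G

Answer: A C D E F H I J K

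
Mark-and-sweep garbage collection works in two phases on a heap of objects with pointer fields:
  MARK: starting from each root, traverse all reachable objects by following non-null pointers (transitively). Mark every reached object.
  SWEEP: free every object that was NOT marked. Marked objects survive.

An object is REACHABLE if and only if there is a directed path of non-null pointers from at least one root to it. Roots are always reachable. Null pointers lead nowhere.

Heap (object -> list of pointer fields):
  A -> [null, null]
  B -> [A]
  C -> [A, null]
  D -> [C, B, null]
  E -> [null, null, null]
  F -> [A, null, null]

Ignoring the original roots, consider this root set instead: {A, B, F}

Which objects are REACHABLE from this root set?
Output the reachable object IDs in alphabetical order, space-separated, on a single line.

Roots: A B F
Mark A: refs=null null, marked=A
Mark B: refs=A, marked=A B
Mark F: refs=A null null, marked=A B F
Unmarked (collected): C D E

Answer: A B F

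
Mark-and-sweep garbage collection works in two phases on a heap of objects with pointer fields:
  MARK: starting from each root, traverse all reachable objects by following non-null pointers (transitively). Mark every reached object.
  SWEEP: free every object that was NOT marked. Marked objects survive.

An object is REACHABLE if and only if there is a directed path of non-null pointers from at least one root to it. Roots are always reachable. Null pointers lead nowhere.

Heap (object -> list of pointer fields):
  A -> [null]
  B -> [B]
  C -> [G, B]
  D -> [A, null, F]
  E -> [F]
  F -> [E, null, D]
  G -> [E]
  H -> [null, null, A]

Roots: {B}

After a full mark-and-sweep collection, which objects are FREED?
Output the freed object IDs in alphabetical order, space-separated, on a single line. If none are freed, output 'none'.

Roots: B
Mark B: refs=B, marked=B
Unmarked (collected): A C D E F G H

Answer: A C D E F G H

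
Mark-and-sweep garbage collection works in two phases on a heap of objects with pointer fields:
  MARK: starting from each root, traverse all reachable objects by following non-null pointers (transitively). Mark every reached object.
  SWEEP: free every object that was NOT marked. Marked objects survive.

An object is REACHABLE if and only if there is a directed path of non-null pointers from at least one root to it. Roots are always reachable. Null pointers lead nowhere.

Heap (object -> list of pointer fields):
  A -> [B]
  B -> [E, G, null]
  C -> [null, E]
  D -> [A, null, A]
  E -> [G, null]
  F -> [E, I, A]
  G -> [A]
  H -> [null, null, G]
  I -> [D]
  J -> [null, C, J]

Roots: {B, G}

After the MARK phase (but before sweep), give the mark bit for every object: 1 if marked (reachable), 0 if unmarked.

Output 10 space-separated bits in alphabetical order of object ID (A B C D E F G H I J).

Roots: B G
Mark B: refs=E G null, marked=B
Mark G: refs=A, marked=B G
Mark E: refs=G null, marked=B E G
Mark A: refs=B, marked=A B E G
Unmarked (collected): C D F H I J

Answer: 1 1 0 0 1 0 1 0 0 0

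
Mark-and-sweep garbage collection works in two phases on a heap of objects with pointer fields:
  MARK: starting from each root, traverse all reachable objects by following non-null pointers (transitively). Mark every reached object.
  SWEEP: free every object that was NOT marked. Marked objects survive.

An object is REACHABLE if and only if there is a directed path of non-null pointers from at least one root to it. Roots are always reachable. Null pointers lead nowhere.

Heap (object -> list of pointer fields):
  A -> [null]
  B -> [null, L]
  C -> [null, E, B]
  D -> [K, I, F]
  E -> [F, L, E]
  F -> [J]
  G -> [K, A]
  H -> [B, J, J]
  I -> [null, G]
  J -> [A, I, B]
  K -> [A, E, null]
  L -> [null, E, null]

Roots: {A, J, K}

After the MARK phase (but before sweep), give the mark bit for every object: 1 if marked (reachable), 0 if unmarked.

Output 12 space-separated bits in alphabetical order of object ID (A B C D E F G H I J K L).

Answer: 1 1 0 0 1 1 1 0 1 1 1 1

Derivation:
Roots: A J K
Mark A: refs=null, marked=A
Mark J: refs=A I B, marked=A J
Mark K: refs=A E null, marked=A J K
Mark I: refs=null G, marked=A I J K
Mark B: refs=null L, marked=A B I J K
Mark E: refs=F L E, marked=A B E I J K
Mark G: refs=K A, marked=A B E G I J K
Mark L: refs=null E null, marked=A B E G I J K L
Mark F: refs=J, marked=A B E F G I J K L
Unmarked (collected): C D H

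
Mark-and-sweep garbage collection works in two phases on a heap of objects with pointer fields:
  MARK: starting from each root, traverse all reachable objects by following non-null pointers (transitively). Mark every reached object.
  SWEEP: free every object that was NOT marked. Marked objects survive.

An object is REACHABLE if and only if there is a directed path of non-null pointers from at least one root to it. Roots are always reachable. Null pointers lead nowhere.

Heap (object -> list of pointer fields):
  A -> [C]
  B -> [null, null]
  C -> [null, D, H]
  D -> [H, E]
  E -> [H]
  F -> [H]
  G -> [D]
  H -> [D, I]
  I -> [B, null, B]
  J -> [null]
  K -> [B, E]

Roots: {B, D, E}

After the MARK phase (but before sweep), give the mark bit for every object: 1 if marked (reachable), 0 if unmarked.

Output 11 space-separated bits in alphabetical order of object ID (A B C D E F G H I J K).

Roots: B D E
Mark B: refs=null null, marked=B
Mark D: refs=H E, marked=B D
Mark E: refs=H, marked=B D E
Mark H: refs=D I, marked=B D E H
Mark I: refs=B null B, marked=B D E H I
Unmarked (collected): A C F G J K

Answer: 0 1 0 1 1 0 0 1 1 0 0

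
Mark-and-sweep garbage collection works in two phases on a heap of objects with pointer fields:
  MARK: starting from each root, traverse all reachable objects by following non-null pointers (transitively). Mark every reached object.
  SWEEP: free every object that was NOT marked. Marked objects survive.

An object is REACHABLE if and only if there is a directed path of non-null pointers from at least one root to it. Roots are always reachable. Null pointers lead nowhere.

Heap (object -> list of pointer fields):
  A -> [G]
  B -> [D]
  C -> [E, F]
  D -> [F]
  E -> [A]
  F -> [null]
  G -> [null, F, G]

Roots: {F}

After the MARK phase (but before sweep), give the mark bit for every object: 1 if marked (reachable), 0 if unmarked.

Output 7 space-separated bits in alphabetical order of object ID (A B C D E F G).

Roots: F
Mark F: refs=null, marked=F
Unmarked (collected): A B C D E G

Answer: 0 0 0 0 0 1 0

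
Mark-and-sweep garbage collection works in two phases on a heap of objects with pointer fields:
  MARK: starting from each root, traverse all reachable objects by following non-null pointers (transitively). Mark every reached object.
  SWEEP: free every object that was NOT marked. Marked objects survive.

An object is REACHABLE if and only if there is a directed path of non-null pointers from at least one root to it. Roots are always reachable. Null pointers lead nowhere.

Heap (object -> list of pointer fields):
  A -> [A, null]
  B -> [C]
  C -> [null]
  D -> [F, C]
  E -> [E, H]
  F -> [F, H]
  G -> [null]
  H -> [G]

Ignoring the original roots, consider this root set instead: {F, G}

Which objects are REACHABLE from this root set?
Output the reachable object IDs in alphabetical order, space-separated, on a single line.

Answer: F G H

Derivation:
Roots: F G
Mark F: refs=F H, marked=F
Mark G: refs=null, marked=F G
Mark H: refs=G, marked=F G H
Unmarked (collected): A B C D E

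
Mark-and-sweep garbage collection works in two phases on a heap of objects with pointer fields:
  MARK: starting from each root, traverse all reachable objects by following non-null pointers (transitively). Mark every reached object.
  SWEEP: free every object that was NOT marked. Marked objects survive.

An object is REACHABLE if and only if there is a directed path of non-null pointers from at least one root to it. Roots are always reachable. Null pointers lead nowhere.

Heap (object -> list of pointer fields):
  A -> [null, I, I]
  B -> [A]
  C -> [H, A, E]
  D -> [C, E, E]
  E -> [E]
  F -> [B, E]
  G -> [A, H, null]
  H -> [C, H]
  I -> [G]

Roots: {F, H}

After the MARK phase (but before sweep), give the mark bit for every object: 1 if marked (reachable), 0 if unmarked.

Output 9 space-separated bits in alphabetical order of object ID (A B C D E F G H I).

Answer: 1 1 1 0 1 1 1 1 1

Derivation:
Roots: F H
Mark F: refs=B E, marked=F
Mark H: refs=C H, marked=F H
Mark B: refs=A, marked=B F H
Mark E: refs=E, marked=B E F H
Mark C: refs=H A E, marked=B C E F H
Mark A: refs=null I I, marked=A B C E F H
Mark I: refs=G, marked=A B C E F H I
Mark G: refs=A H null, marked=A B C E F G H I
Unmarked (collected): D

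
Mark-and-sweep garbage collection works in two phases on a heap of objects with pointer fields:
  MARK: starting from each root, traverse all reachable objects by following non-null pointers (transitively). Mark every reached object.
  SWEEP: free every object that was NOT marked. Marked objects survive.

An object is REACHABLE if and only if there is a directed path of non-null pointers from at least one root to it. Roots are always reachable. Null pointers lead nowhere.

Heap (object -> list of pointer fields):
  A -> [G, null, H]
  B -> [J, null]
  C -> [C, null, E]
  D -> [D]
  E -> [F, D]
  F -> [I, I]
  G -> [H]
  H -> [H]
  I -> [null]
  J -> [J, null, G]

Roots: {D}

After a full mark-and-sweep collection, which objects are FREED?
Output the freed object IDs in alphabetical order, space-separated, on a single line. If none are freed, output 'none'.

Answer: A B C E F G H I J

Derivation:
Roots: D
Mark D: refs=D, marked=D
Unmarked (collected): A B C E F G H I J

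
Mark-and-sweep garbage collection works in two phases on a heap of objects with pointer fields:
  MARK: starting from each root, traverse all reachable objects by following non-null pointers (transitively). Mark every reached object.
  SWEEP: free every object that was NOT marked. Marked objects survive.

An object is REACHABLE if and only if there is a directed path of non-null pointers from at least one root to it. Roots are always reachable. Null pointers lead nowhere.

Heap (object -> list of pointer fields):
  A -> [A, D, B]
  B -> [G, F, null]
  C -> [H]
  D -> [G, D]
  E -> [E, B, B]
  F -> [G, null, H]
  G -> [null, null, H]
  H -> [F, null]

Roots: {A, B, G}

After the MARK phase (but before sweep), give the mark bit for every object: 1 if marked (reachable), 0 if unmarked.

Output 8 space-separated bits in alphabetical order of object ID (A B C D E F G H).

Answer: 1 1 0 1 0 1 1 1

Derivation:
Roots: A B G
Mark A: refs=A D B, marked=A
Mark B: refs=G F null, marked=A B
Mark G: refs=null null H, marked=A B G
Mark D: refs=G D, marked=A B D G
Mark F: refs=G null H, marked=A B D F G
Mark H: refs=F null, marked=A B D F G H
Unmarked (collected): C E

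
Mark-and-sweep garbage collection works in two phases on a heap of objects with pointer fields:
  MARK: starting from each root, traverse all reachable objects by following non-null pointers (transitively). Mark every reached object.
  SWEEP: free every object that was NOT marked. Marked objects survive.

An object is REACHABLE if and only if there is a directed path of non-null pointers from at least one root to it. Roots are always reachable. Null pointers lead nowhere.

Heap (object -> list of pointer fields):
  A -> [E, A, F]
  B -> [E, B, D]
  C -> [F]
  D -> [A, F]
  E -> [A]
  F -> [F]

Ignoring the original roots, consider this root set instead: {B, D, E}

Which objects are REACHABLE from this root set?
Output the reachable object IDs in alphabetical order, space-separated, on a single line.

Roots: B D E
Mark B: refs=E B D, marked=B
Mark D: refs=A F, marked=B D
Mark E: refs=A, marked=B D E
Mark A: refs=E A F, marked=A B D E
Mark F: refs=F, marked=A B D E F
Unmarked (collected): C

Answer: A B D E F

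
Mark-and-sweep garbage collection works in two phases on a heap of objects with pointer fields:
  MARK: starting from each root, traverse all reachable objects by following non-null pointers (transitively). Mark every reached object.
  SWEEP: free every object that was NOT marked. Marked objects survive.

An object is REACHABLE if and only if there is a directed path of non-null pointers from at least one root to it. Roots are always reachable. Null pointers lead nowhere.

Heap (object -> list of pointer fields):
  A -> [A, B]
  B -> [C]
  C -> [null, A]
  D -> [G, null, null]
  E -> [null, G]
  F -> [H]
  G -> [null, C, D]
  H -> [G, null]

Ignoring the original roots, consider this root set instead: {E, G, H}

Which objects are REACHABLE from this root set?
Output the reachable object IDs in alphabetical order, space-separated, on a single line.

Roots: E G H
Mark E: refs=null G, marked=E
Mark G: refs=null C D, marked=E G
Mark H: refs=G null, marked=E G H
Mark C: refs=null A, marked=C E G H
Mark D: refs=G null null, marked=C D E G H
Mark A: refs=A B, marked=A C D E G H
Mark B: refs=C, marked=A B C D E G H
Unmarked (collected): F

Answer: A B C D E G H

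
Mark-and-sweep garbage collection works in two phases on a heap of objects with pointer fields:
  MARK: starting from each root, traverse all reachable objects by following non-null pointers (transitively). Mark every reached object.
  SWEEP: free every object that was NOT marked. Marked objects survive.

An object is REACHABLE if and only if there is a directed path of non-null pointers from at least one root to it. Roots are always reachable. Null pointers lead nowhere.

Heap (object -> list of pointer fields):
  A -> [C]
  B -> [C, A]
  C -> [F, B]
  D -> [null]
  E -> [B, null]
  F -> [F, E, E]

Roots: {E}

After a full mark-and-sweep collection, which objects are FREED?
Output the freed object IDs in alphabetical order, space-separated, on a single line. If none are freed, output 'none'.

Answer: D

Derivation:
Roots: E
Mark E: refs=B null, marked=E
Mark B: refs=C A, marked=B E
Mark C: refs=F B, marked=B C E
Mark A: refs=C, marked=A B C E
Mark F: refs=F E E, marked=A B C E F
Unmarked (collected): D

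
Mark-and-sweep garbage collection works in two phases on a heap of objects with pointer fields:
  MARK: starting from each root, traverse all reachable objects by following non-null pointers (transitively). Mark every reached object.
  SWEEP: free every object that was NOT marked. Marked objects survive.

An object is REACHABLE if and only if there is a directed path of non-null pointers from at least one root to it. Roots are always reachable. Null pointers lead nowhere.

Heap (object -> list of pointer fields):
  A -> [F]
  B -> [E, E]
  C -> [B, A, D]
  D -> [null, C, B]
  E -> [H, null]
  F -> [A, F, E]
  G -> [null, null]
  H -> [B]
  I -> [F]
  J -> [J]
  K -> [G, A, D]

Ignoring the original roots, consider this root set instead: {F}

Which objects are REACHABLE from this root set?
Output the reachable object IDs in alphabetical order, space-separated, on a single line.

Answer: A B E F H

Derivation:
Roots: F
Mark F: refs=A F E, marked=F
Mark A: refs=F, marked=A F
Mark E: refs=H null, marked=A E F
Mark H: refs=B, marked=A E F H
Mark B: refs=E E, marked=A B E F H
Unmarked (collected): C D G I J K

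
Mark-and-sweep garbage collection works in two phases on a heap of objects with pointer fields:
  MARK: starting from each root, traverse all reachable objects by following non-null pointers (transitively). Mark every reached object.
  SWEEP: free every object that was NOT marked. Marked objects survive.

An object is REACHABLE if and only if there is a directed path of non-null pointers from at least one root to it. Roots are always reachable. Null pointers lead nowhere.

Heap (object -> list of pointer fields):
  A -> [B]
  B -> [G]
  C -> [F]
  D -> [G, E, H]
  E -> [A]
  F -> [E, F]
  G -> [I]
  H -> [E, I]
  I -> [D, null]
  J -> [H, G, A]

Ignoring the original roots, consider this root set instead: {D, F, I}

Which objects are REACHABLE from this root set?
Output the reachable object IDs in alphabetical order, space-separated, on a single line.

Answer: A B D E F G H I

Derivation:
Roots: D F I
Mark D: refs=G E H, marked=D
Mark F: refs=E F, marked=D F
Mark I: refs=D null, marked=D F I
Mark G: refs=I, marked=D F G I
Mark E: refs=A, marked=D E F G I
Mark H: refs=E I, marked=D E F G H I
Mark A: refs=B, marked=A D E F G H I
Mark B: refs=G, marked=A B D E F G H I
Unmarked (collected): C J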